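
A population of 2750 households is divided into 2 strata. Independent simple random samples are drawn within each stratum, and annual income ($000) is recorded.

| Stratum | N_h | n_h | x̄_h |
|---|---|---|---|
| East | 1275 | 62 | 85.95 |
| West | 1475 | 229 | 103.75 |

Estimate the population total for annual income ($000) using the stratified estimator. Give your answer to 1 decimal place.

τ̂_st ≈ 262617.5

τ̂_st = Σ N_h x̄_h = 1275·85.95 + 1475·103.75 = 262617.5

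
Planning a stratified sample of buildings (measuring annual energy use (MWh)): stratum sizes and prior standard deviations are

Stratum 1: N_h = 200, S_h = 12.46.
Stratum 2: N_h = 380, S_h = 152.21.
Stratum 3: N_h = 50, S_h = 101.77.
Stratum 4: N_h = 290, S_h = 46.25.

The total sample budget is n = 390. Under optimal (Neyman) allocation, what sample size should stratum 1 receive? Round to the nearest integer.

12

Neyman allocation: n_h = n · N_h S_h / Σ N_i S_i, with n = 390.
  stratum 1: N_h·S_h = 200·12.46 = 2492.00
  stratum 2: N_h·S_h = 380·152.21 = 57839.80
  stratum 3: N_h·S_h = 50·101.77 = 5088.50
  stratum 4: N_h·S_h = 290·46.25 = 13412.50
Σ N_h S_h = 78832.80
n for stratum 1 = 390·2492.00/78832.80 = 12.328 → 12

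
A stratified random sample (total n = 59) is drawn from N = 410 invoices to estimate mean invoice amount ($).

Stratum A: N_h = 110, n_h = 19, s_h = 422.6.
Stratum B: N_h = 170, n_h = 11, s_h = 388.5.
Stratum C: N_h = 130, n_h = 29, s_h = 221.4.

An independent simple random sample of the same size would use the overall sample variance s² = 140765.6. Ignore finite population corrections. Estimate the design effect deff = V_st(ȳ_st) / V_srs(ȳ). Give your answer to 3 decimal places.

V̂(ȳ_st) = Σ W_h² s_h²/n_h, with W_h = N_h/N and N = 410:
  stratum A: (110/410)²·422.6²/19 = 676.586
  stratum B: (170/410)²·388.5²/11 = 2358.95
  stratum C: (130/410)²·221.4²/29 = 169.932
V_st = 3205.47
V_srs = s²/n = 140765.6/59 = 2385.86
deff = V_st / V_srs = 3205.47/2385.86 = 1.3435

deff ≈ 1.344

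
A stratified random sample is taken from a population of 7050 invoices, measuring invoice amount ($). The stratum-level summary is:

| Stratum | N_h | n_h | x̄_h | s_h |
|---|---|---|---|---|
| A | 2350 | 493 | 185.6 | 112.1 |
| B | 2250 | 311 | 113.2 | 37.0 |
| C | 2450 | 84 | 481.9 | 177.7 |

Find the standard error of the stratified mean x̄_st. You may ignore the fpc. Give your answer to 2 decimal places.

V̂(x̄_st) = Σ W_h² s_h²/n_h, with W_h = N_h/N and N = 7050:
  stratum A: (2350/7050)²·112.1²/493 = 2.83219
  stratum B: (2250/7050)²·37.0²/311 = 0.448363
  stratum C: (2450/7050)²·177.7²/84 = 45.3993
V̂(x̄_st) = 48.6799
SE(x̄_st) = √48.6799 = 6.9771

SE(x̄_st) ≈ 6.98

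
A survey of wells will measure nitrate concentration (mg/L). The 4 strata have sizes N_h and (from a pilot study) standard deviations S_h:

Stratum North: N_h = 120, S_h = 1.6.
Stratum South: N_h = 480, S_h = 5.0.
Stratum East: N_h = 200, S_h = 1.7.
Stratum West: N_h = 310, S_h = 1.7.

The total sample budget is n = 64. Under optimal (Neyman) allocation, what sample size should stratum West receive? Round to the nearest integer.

10

Neyman allocation: n_h = n · N_h S_h / Σ N_i S_i, with n = 64.
  stratum North: N_h·S_h = 120·1.6 = 192.00
  stratum South: N_h·S_h = 480·5.0 = 2400.00
  stratum East: N_h·S_h = 200·1.7 = 340.00
  stratum West: N_h·S_h = 310·1.7 = 527.00
Σ N_h S_h = 3459.00
n for stratum West = 64·527.00/3459.00 = 9.751 → 10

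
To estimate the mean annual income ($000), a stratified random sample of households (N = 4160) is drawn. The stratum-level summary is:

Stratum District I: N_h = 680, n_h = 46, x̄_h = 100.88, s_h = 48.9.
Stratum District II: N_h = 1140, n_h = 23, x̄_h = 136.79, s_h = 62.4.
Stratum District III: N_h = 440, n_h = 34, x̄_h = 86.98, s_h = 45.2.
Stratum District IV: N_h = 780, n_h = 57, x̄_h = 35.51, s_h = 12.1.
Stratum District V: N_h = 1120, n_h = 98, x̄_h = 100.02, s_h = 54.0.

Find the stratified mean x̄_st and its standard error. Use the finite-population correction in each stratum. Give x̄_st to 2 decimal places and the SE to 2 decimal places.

x̄_st = Σ W_h x̄_h = (680·100.88 + 1140·136.79 + 440·86.98 + 780·35.51 + 1120·100.02)/4160 = 96.76212
V̂(x̄_st) = Σ W_h² (1 − n_h/N_h) s_h²/n_h, with W_h = N_h/N and N = 4160:
  stratum District I: (680/4160)²·(1 − 46/680)·48.9²/46 = 1.295
  stratum District II: (1140/4160)²·(1 − 23/1140)·62.4²/23 = 12.457
  stratum District III: (440/4160)²·(1 − 34/440)·45.2²/34 = 0.620283
  stratum District IV: (780/4160)²·(1 − 57/780)·12.1²/57 = 0.0837032
  stratum District V: (1120/4160)²·(1 − 98/1120)·54.0²/98 = 1.96808
V̂(x̄_st) = 16.4241
SE(x̄_st) = √16.4241 = 4.05266

x̄_st ≈ 96.76, SE ≈ 4.05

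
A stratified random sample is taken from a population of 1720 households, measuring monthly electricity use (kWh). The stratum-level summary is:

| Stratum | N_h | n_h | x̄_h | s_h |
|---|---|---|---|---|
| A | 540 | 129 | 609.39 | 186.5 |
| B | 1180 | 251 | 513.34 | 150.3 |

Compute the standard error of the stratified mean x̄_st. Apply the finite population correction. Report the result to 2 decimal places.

SE(x̄_st) ≈ 7.32

V̂(x̄_st) = Σ W_h² (1 − n_h/N_h) s_h²/n_h, with W_h = N_h/N and N = 1720:
  stratum A: (540/1720)²·(1 − 129/540)·186.5²/129 = 20.2277
  stratum B: (1180/1720)²·(1 − 251/1180)·150.3²/251 = 33.3492
V̂(x̄_st) = 53.5769
SE(x̄_st) = √53.5769 = 7.31962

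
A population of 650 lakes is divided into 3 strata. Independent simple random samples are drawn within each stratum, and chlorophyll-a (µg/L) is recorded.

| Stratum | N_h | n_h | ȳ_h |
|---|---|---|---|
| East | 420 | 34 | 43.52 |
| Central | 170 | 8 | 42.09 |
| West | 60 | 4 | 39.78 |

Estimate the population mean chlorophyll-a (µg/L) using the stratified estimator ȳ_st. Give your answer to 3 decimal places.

ȳ_st ≈ 42.801

N = Σ N_h = 650. Stratum weights W_h = N_h/N.
ȳ_st = (420·43.52 + 170·42.09 + 60·39.78) / 650 = 42.80077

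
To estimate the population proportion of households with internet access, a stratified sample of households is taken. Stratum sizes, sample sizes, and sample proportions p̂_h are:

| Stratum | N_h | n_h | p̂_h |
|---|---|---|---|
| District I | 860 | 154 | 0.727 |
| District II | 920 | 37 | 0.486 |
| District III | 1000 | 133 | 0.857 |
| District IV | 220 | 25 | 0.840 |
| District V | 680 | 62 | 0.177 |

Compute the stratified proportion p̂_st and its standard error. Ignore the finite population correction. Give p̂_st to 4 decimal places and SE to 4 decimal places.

N = 3680; stratum weights W_h = N_h/N.
p̂_st = Σ W_h p̂_h = (860·0.727 + 920·0.486 + 1000·0.857 + 220·0.840 + 680·0.177)/3680 = 0.60720
V̂(p̂_st) = Σ W_h² p̂_h(1−p̂_h)/(n_h−1):
  stratum District I: (860/3680)²·0.727·0.273/153 = 7.08446e-05
  stratum District II: (920/3680)²·0.486·0.514/36 = 0.000433687
  stratum District III: (1000/3680)²·0.857·0.143/132 = 6.85563e-05
  stratum District IV: (220/3680)²·0.840·0.160/24 = 2.00142e-05
  stratum District V: (680/3680)²·0.177·0.823/61 = 8.1539e-05
V̂(p̂_st) = 0.000674642; SE = √V̂ = 0.0259739

p̂_st ≈ 0.6072, SE ≈ 0.0260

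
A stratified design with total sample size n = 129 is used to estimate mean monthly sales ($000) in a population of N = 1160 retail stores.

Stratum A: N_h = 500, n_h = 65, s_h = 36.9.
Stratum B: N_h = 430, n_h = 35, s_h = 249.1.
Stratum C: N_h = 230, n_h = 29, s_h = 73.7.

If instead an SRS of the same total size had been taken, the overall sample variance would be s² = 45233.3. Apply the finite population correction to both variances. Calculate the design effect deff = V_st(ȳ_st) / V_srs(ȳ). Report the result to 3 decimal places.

deff ≈ 0.750

V̂(ȳ_st) = Σ W_h² (1 − n_h/N_h) s_h²/n_h, with W_h = N_h/N and N = 1160:
  stratum A: (500/1160)²·(1 − 65/500)·36.9²/65 = 3.38597
  stratum B: (430/1160)²·(1 − 35/430)·249.1²/35 = 223.784
  stratum C: (230/1160)²·(1 − 29/230)·73.7²/29 = 6.43495
V_st = 233.605
V_srs = (1 − 129/1160)·45233.3/129 = 311.652
deff = V_st / V_srs = 233.605/311.652 = 0.7496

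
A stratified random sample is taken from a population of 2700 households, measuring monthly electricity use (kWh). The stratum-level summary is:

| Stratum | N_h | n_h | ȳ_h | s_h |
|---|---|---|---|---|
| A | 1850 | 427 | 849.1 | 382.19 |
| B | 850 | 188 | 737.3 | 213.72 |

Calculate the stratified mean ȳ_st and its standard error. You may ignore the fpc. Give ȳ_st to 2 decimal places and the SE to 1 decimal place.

ȳ_st = Σ W_h ȳ_h = (1850·849.1 + 850·737.3)/2700 = 813.90370
V̂(ȳ_st) = Σ W_h² s_h²/n_h, with W_h = N_h/N and N = 2700:
  stratum A: (1850/2700)²·382.19²/427 = 160.6
  stratum B: (850/2700)²·213.72²/188 = 24.0792
V̂(ȳ_st) = 184.68
SE(ȳ_st) = √184.68 = 13.5897

ȳ_st ≈ 813.90, SE ≈ 13.6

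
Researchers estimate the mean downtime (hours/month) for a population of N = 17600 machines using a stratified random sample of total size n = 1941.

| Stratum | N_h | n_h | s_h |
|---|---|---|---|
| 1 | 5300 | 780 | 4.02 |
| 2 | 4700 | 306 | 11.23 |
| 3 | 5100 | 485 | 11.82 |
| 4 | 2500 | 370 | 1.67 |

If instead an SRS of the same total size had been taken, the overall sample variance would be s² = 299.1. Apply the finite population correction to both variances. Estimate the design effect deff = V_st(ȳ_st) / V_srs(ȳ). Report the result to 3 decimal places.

V̂(ȳ_st) = Σ W_h² (1 − n_h/N_h) s_h²/n_h, with W_h = N_h/N and N = 17600:
  stratum 1: (5300/17600)²·(1 − 780/5300)·4.02²/780 = 0.00160231
  stratum 2: (4700/17600)²·(1 − 306/4700)·11.23²/306 = 0.0274771
  stratum 3: (5100/17600)²·(1 − 485/5100)·11.82²/485 = 0.0218882
  stratum 4: (2500/17600)²·(1 − 370/2500)·1.67²/370 = 0.000129576
V_st = 0.0510972
V_srs = (1 − 1941/17600)·299.1/1941 = 0.137102
deff = V_st / V_srs = 0.0510972/0.137102 = 0.3727

deff ≈ 0.373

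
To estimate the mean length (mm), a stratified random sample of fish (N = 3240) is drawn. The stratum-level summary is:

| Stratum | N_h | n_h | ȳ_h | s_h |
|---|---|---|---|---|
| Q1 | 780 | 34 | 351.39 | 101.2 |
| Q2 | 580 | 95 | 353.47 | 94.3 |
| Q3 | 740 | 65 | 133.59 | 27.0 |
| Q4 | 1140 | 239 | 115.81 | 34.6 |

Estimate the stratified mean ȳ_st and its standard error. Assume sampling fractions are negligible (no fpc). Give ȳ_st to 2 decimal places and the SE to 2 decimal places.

ȳ_st ≈ 219.13, SE ≈ 4.65

ȳ_st = Σ W_h ȳ_h = (780·351.39 + 580·353.47 + 740·133.59 + 1140·115.81)/3240 = 219.12864
V̂(ȳ_st) = Σ W_h² s_h²/n_h, with W_h = N_h/N and N = 3240:
  stratum Q1: (780/3240)²·101.2²/34 = 17.4575
  stratum Q2: (580/3240)²·94.3²/95 = 2.99962
  stratum Q3: (740/3240)²·27.0²/65 = 0.585043
  stratum Q4: (1140/3240)²·34.6²/239 = 0.620117
V̂(ȳ_st) = 21.6622
SE(ȳ_st) = √21.6622 = 4.65427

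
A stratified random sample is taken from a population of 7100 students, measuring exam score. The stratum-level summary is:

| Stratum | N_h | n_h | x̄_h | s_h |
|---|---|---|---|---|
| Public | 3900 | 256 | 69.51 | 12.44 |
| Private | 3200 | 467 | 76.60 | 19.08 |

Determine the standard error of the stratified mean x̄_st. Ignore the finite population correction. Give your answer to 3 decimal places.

V̂(x̄_st) = Σ W_h² s_h²/n_h, with W_h = N_h/N and N = 7100:
  stratum Public: (3900/7100)²·12.44²/256 = 0.182395
  stratum Private: (3200/7100)²·19.08²/467 = 0.158352
V̂(x̄_st) = 0.340747
SE(x̄_st) = √0.340747 = 0.583735

SE(x̄_st) ≈ 0.584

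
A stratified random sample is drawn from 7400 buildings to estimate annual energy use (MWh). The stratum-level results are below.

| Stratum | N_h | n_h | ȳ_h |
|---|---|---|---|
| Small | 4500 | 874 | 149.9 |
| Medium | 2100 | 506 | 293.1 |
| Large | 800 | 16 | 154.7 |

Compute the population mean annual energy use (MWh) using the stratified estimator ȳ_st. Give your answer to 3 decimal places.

N = Σ N_h = 7400. Stratum weights W_h = N_h/N.
ȳ_st = (4500·149.9 + 2100·293.1 + 800·154.7) / 7400 = 191.05676

ȳ_st ≈ 191.057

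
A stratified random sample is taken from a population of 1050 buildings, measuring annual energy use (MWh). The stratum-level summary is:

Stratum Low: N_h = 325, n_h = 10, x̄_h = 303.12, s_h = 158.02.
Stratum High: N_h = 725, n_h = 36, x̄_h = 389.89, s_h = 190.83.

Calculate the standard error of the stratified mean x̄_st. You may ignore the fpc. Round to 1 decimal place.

SE(x̄_st) ≈ 26.9

V̂(x̄_st) = Σ W_h² s_h²/n_h, with W_h = N_h/N and N = 1050:
  stratum Low: (325/1050)²·158.02²/10 = 239.228
  stratum High: (725/1050)²·190.83²/36 = 482.268
V̂(x̄_st) = 721.496
SE(x̄_st) = √721.496 = 26.8607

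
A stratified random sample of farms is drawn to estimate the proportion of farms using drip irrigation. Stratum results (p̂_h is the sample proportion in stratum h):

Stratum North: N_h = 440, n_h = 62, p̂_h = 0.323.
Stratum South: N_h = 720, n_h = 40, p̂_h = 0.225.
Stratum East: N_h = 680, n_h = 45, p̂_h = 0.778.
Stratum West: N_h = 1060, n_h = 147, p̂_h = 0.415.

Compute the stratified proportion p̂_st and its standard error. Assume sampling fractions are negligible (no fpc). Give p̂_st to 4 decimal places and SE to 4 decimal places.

p̂_st ≈ 0.4390, SE ≈ 0.0282

N = 2900; stratum weights W_h = N_h/N.
p̂_st = Σ W_h p̂_h = (440·0.323 + 720·0.225 + 680·0.778 + 1060·0.415)/2900 = 0.43899
V̂(p̂_st) = Σ W_h² p̂_h(1−p̂_h)/(n_h−1):
  stratum North: (440/2900)²·0.323·0.677/61 = 8.25222e-05
  stratum South: (720/2900)²·0.225·0.775/39 = 0.000275606
  stratum East: (680/2900)²·0.778·0.222/44 = 0.000215825
  stratum West: (1060/2900)²·0.415·0.585/146 = 0.00022216
V̂(p̂_st) = 0.000796114; SE = √V̂ = 0.0282155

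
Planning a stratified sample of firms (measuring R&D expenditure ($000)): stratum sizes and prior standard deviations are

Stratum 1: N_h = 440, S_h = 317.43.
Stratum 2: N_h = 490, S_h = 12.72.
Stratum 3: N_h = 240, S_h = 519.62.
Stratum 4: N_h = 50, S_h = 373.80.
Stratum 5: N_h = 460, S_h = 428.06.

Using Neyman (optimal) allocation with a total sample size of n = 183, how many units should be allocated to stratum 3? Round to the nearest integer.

47

Neyman allocation: n_h = n · N_h S_h / Σ N_i S_i, with n = 183.
  stratum 1: N_h·S_h = 440·317.43 = 139669.20
  stratum 2: N_h·S_h = 490·12.72 = 6232.80
  stratum 3: N_h·S_h = 240·519.62 = 124708.80
  stratum 4: N_h·S_h = 50·373.80 = 18690.00
  stratum 5: N_h·S_h = 460·428.06 = 196907.60
Σ N_h S_h = 486208.40
n for stratum 3 = 183·124708.80/486208.40 = 46.938 → 47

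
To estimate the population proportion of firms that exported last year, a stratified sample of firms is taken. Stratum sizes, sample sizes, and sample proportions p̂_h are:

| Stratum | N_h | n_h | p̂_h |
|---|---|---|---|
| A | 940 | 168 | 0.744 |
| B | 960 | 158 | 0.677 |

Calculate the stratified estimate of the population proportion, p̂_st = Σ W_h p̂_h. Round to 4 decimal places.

p̂_st ≈ 0.7101

N = 1900; stratum weights W_h = N_h/N.
p̂_st = Σ W_h p̂_h = (940·0.744 + 960·0.677)/1900 = 0.71015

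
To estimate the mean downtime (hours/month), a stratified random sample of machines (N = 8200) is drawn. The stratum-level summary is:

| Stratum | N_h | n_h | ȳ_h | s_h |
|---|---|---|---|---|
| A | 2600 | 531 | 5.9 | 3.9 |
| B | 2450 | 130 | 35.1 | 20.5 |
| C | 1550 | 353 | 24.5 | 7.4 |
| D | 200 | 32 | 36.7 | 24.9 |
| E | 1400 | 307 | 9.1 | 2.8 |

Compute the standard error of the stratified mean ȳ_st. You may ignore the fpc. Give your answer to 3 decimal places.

SE(ȳ_st) ≈ 0.556

V̂(ȳ_st) = Σ W_h² s_h²/n_h, with W_h = N_h/N and N = 8200:
  stratum A: (2600/8200)²·3.9²/531 = 0.00287974
  stratum B: (2450/8200)²·20.5²/130 = 0.288582
  stratum C: (1550/8200)²·7.4²/353 = 0.00554274
  stratum D: (200/8200)²·24.9²/32 = 0.0115261
  stratum E: (1400/8200)²·2.8²/307 = 0.000744399
V̂(ȳ_st) = 0.309275
SE(ȳ_st) = √0.309275 = 0.556125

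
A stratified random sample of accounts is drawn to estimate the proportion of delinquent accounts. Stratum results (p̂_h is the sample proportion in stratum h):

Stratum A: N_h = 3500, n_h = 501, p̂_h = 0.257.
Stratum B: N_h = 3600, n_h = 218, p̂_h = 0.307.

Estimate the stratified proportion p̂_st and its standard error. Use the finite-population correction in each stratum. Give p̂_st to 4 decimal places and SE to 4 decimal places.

N = 7100; stratum weights W_h = N_h/N.
p̂_st = Σ W_h p̂_h = (3500·0.257 + 3600·0.307)/7100 = 0.28235
V̂(p̂_st) = Σ W_h² (1 − n_h/N_h) p̂_h(1−p̂_h)/(n_h−1):
  stratum A: (3500/7100)²·(1 − 501/3500)·0.257·0.743/500 = 7.95206e-05
  stratum B: (3600/7100)²·(1 − 218/3600)·0.307·0.693/217 = 0.000236794
V̂(p̂_st) = 0.000316315; SE = √V̂ = 0.0177852

p̂_st ≈ 0.2824, SE ≈ 0.0178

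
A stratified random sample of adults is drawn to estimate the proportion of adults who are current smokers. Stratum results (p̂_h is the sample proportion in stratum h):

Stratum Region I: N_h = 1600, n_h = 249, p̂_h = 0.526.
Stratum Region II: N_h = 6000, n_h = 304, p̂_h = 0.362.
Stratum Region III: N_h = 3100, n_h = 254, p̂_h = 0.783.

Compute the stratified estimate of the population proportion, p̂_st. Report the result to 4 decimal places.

N = 10700; stratum weights W_h = N_h/N.
p̂_st = Σ W_h p̂_h = (1600·0.526 + 6000·0.362 + 3100·0.783)/10700 = 0.50850

p̂_st ≈ 0.5085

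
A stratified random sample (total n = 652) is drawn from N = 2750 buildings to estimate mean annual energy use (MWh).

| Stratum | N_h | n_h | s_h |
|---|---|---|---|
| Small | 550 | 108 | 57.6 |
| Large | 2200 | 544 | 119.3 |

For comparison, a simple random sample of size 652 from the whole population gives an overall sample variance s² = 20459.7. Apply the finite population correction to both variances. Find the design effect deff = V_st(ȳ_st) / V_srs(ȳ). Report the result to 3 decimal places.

deff ≈ 0.568

V̂(ȳ_st) = Σ W_h² (1 − n_h/N_h) s_h²/n_h, with W_h = N_h/N and N = 2750:
  stratum Small: (550/2750)²·(1 − 108/550)·57.6²/108 = 0.987508
  stratum Large: (2200/2750)²·(1 − 544/2200)·119.3²/544 = 12.6037
V_st = 13.5913
V_srs = (1 − 652/2750)·20459.7/652 = 23.94
deff = V_st / V_srs = 13.5913/23.94 = 0.5677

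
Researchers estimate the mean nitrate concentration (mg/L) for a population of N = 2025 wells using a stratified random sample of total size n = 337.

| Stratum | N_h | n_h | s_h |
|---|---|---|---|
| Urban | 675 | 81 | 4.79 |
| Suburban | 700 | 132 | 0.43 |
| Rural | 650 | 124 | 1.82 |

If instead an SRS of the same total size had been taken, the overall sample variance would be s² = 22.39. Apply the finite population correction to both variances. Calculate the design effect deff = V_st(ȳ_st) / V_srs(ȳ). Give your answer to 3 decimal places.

deff ≈ 0.543

V̂(ȳ_st) = Σ W_h² (1 − n_h/N_h) s_h²/n_h, with W_h = N_h/N and N = 2025:
  stratum Urban: (675/2025)²·(1 − 81/675)·4.79²/81 = 0.0276966
  stratum Suburban: (700/2025)²·(1 − 132/700)·0.43²/132 = 0.000135819
  stratum Rural: (650/2025)²·(1 − 124/650)·1.82²/124 = 0.00222726
V_st = 0.0300597
V_srs = (1 − 337/2025)·22.39/337 = 0.0553824
deff = V_st / V_srs = 0.0300597/0.0553824 = 0.5428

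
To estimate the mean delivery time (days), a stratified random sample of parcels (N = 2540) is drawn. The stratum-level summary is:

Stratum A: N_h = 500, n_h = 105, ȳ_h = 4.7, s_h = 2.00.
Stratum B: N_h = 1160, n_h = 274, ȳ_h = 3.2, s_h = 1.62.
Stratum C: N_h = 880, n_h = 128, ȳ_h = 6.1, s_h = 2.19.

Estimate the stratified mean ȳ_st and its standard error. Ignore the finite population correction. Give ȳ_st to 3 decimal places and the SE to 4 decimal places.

ȳ_st ≈ 4.500, SE ≈ 0.0893

ȳ_st = Σ W_h ȳ_h = (500·4.7 + 1160·3.2 + 880·6.1)/2540 = 4.50000
V̂(ȳ_st) = Σ W_h² s_h²/n_h, with W_h = N_h/N and N = 2540:
  stratum A: (500/2540)²·2.00²/105 = 0.00147619
  stratum B: (1160/2540)²·1.62²/274 = 0.00199769
  stratum C: (880/2540)²·2.19²/128 = 0.00449755
V̂(ȳ_st) = 0.00797143
SE(ȳ_st) = √0.00797143 = 0.0892829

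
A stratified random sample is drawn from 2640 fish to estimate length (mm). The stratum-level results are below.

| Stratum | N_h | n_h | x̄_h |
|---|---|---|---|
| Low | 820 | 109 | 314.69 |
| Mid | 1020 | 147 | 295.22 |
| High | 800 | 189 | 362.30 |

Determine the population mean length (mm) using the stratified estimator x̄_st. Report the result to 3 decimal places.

x̄_st ≈ 321.595

N = Σ N_h = 2640. Stratum weights W_h = N_h/N.
x̄_st = (820·314.69 + 1020·295.22 + 800·362.30) / 2640 = 321.59477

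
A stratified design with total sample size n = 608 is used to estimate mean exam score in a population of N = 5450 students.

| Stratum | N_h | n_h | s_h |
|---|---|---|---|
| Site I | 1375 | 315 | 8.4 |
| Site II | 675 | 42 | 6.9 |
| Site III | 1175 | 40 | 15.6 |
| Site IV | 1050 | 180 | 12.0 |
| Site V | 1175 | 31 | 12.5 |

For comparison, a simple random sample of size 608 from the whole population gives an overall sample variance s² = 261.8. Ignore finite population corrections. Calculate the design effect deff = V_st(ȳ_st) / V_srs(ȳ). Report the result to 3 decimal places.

V̂(ȳ_st) = Σ W_h² s_h²/n_h, with W_h = N_h/N and N = 5450:
  stratum Site I: (1375/5450)²·8.4²/315 = 0.0142581
  stratum Site II: (675/5450)²·6.9²/42 = 0.0173886
  stratum Site III: (1175/5450)²·15.6²/40 = 0.282795
  stratum Site IV: (1050/5450)²·12.0²/180 = 0.0296945
  stratum Site V: (1175/5450)²·12.5²/31 = 0.234283
V_st = 0.578419
V_srs = s²/n = 261.8/608 = 0.430592
deff = V_st / V_srs = 0.578419/0.430592 = 1.3433

deff ≈ 1.343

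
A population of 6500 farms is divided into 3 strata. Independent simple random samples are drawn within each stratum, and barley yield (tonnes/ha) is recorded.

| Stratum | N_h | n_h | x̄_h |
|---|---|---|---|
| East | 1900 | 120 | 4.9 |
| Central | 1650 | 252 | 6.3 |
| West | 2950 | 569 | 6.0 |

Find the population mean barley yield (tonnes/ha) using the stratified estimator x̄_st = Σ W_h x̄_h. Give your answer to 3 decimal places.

N = Σ N_h = 6500. Stratum weights W_h = N_h/N.
x̄_st = (1900·4.9 + 1650·6.3 + 2950·6.0) / 6500 = 5.75462

x̄_st ≈ 5.755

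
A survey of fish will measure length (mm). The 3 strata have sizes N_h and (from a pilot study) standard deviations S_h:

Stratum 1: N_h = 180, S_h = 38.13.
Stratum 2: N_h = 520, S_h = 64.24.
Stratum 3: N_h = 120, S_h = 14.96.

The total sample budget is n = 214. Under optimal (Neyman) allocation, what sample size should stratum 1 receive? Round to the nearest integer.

Neyman allocation: n_h = n · N_h S_h / Σ N_i S_i, with n = 214.
  stratum 1: N_h·S_h = 180·38.13 = 6863.40
  stratum 2: N_h·S_h = 520·64.24 = 33404.80
  stratum 3: N_h·S_h = 120·14.96 = 1795.20
Σ N_h S_h = 42063.40
n for stratum 1 = 214·6863.40/42063.40 = 34.918 → 35

35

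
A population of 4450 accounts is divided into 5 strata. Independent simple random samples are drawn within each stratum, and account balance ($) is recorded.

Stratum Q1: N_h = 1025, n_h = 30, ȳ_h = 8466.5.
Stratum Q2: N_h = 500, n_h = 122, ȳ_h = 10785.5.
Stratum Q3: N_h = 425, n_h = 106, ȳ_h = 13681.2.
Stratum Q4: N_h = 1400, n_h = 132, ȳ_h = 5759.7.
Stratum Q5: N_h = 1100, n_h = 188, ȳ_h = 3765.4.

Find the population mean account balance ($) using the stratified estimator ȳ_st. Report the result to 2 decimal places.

N = Σ N_h = 4450. Stratum weights W_h = N_h/N.
ȳ_st = (1025·8466.5 + 500·10785.5 + 425·13681.2 + 1400·5759.7 + 1100·3765.4) / 4450 = 7211.4478

ȳ_st ≈ 7211.45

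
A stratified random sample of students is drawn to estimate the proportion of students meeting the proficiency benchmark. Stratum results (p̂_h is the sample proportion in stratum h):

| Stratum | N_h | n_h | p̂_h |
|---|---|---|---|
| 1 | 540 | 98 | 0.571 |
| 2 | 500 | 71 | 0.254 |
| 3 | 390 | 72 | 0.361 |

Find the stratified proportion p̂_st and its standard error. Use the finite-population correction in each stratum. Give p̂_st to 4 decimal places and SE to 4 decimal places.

N = 1430; stratum weights W_h = N_h/N.
p̂_st = Σ W_h p̂_h = (540·0.571 + 500·0.254 + 390·0.361)/1430 = 0.40289
V̂(p̂_st) = Σ W_h² (1 − n_h/N_h) p̂_h(1−p̂_h)/(n_h−1):
  stratum 1: (540/1430)²·(1 − 98/540)·0.571·0.429/97 = 0.000294758
  stratum 2: (500/1430)²·(1 − 71/500)·0.254·0.746/70 = 0.000283942
  stratum 3: (390/1430)²·(1 − 72/390)·0.361·0.639/71 = 0.000197047
V̂(p̂_st) = 0.000775747; SE = √V̂ = 0.0278522

p̂_st ≈ 0.4029, SE ≈ 0.0279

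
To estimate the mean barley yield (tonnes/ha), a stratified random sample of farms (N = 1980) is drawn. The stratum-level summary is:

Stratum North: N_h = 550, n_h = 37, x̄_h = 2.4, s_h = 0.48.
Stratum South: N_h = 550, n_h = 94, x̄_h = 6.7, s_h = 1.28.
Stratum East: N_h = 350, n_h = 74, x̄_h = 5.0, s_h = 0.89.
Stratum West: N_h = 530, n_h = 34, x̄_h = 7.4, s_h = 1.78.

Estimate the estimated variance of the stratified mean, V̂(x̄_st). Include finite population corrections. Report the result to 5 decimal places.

V̂(x̄_st) = Σ W_h² (1 − n_h/N_h) s_h²/n_h, with W_h = N_h/N and N = 1980:
  stratum North: (550/1980)²·(1 − 37/550)·0.48²/37 = 0.000448157
  stratum South: (550/1980)²·(1 − 94/550)·1.28²/94 = 0.00111504
  stratum East: (350/1980)²·(1 − 74/350)·0.89²/74 = 0.000263752
  stratum West: (530/1980)²·(1 − 34/530)·1.78²/34 = 0.00624868
V̂(x̄_st) = 0.00807563

V̂(x̄_st) ≈ 0.00808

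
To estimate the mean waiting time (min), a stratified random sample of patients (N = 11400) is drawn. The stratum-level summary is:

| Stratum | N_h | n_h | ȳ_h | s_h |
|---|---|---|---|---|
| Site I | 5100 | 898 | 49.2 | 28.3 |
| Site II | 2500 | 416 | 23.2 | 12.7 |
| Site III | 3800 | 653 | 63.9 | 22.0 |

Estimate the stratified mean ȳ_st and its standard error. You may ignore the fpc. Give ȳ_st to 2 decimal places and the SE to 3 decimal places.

ȳ_st ≈ 48.40, SE ≈ 0.529

ȳ_st = Σ W_h ȳ_h = (5100·49.2 + 2500·23.2 + 3800·63.9)/11400 = 48.39825
V̂(ȳ_st) = Σ W_h² s_h²/n_h, with W_h = N_h/N and N = 11400:
  stratum Site I: (5100/11400)²·28.3²/898 = 0.178495
  stratum Site II: (2500/11400)²·12.7²/416 = 0.0186459
  stratum Site III: (3800/11400)²·22.0²/653 = 0.0823549
V̂(ȳ_st) = 0.279496
SE(ȳ_st) = √0.279496 = 0.528674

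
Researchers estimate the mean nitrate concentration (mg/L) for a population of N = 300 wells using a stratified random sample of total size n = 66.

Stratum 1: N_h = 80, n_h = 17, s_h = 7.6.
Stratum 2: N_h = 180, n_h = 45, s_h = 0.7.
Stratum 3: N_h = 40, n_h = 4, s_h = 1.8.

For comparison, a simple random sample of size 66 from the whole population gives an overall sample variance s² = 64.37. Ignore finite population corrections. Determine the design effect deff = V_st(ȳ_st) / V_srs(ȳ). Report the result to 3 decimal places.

V̂(ȳ_st) = Σ W_h² s_h²/n_h, with W_h = N_h/N and N = 300:
  stratum 1: (80/300)²·7.6²/17 = 0.24161
  stratum 2: (180/300)²·0.7²/45 = 0.00392
  stratum 3: (40/300)²·1.8²/4 = 0.0144
V_st = 0.25993
V_srs = s²/n = 64.37/66 = 0.975303
deff = V_st / V_srs = 0.25993/0.975303 = 0.2665

deff ≈ 0.267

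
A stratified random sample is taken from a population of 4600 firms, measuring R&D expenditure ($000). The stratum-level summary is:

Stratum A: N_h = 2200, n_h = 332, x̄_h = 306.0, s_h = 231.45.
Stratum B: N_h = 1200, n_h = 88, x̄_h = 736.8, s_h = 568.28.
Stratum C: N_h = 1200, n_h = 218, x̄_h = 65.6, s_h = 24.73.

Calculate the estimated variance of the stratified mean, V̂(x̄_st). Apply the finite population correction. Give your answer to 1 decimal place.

V̂(x̄_st) ≈ 262.9

V̂(x̄_st) = Σ W_h² (1 − n_h/N_h) s_h²/n_h, with W_h = N_h/N and N = 4600:
  stratum A: (2200/4600)²·(1 − 332/2200)·231.45²/332 = 31.3372
  stratum B: (1200/4600)²·(1 − 88/1200)·568.28²/88 = 231.426
  stratum C: (1200/4600)²·(1 − 218/1200)·24.73²/218 = 0.156232
V̂(x̄_st) = 262.92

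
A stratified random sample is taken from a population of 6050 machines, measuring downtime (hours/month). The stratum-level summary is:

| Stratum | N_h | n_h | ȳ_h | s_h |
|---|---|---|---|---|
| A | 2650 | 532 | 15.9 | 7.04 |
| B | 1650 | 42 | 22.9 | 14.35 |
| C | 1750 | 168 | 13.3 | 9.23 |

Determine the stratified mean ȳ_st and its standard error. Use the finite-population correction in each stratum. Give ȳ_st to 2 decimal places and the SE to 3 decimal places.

ȳ_st = Σ W_h ȳ_h = (2650·15.9 + 1650·22.9 + 1750·13.3)/6050 = 17.05702
V̂(ȳ_st) = Σ W_h² (1 − n_h/N_h) s_h²/n_h, with W_h = N_h/N and N = 6050:
  stratum A: (2650/6050)²·(1 − 532/2650)·7.04²/532 = 0.0142855
  stratum B: (1650/6050)²·(1 − 42/1650)·14.35²/42 = 0.355397
  stratum C: (1750/6050)²·(1 − 168/1750)·9.23²/168 = 0.0383555
V̂(ȳ_st) = 0.408038
SE(ȳ_st) = √0.408038 = 0.638779

ȳ_st ≈ 17.06, SE ≈ 0.639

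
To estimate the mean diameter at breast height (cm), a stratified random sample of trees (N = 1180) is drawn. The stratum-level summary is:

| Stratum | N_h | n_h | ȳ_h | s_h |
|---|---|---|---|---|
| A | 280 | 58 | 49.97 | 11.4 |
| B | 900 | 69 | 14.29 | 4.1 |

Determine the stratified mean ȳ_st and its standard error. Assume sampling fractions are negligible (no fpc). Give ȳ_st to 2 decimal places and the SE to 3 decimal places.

ȳ_st ≈ 22.76, SE ≈ 0.518

ȳ_st = Σ W_h ȳ_h = (280·49.97 + 900·14.29)/1180 = 22.75644
V̂(ȳ_st) = Σ W_h² s_h²/n_h, with W_h = N_h/N and N = 1180:
  stratum A: (280/1180)²·11.4²/58 = 0.126164
  stratum B: (900/1180)²·4.1²/69 = 0.141723
V̂(ȳ_st) = 0.267886
SE(ȳ_st) = √0.267886 = 0.517577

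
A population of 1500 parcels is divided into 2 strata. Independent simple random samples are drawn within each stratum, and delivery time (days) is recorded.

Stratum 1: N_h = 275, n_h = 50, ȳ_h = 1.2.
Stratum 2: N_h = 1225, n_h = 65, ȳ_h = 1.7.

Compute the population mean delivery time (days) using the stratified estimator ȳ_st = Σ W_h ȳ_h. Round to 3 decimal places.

ȳ_st ≈ 1.608

N = Σ N_h = 1500. Stratum weights W_h = N_h/N.
ȳ_st = (275·1.2 + 1225·1.7) / 1500 = 1.60833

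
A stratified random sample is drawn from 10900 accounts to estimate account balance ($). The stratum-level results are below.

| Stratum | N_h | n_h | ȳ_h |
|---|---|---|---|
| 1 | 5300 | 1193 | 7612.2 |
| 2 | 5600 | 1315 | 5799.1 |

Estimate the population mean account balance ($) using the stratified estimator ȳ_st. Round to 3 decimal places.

ȳ_st ≈ 6680.699

N = Σ N_h = 10900. Stratum weights W_h = N_h/N.
ȳ_st = (5300·7612.2 + 5600·5799.1) / 10900 = 6680.69908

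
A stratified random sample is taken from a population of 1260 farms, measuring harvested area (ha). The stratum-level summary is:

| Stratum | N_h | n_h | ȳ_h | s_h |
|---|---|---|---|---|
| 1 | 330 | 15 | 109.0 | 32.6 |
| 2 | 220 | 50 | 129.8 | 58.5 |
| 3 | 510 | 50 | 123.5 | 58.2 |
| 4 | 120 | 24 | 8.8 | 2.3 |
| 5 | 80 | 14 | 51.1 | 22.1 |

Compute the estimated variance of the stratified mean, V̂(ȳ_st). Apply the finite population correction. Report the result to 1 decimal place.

V̂(ȳ_st) ≈ 16.4

V̂(ȳ_st) = Σ W_h² (1 − n_h/N_h) s_h²/n_h, with W_h = N_h/N and N = 1260:
  stratum 1: (330/1260)²·(1 − 15/330)·32.6²/15 = 4.63903
  stratum 2: (220/1260)²·(1 − 50/220)·58.5²/50 = 1.6124
  stratum 3: (510/1260)²·(1 − 50/510)·58.2²/50 = 10.0107
  stratum 4: (120/1260)²·(1 − 24/120)·2.3²/24 = 0.0015994
  stratum 5: (80/1260)²·(1 − 14/80)·22.1²/14 = 0.116024
V̂(ȳ_st) = 16.3797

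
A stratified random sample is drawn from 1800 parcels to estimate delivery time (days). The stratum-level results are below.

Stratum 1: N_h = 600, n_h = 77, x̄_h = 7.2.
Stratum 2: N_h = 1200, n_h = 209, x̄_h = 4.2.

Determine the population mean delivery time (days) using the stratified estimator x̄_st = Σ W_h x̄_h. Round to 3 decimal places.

x̄_st ≈ 5.200

N = Σ N_h = 1800. Stratum weights W_h = N_h/N.
x̄_st = (600·7.2 + 1200·4.2) / 1800 = 5.20000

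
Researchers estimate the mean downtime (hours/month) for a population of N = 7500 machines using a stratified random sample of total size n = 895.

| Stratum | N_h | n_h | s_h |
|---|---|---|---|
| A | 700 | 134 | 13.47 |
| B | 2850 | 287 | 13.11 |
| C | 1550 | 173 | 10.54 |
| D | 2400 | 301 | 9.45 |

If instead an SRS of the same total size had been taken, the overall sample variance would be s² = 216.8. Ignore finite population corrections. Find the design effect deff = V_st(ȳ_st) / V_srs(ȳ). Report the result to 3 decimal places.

deff ≈ 0.644

V̂(ȳ_st) = Σ W_h² s_h²/n_h, with W_h = N_h/N and N = 7500:
  stratum A: (700/7500)²·13.47²/134 = 0.0117952
  stratum B: (2850/7500)²·13.11²/287 = 0.086475
  stratum C: (1550/7500)²·10.54²/173 = 0.0274269
  stratum D: (2400/7500)²·9.45²/301 = 0.0303807
V_st = 0.156078
V_srs = s²/n = 216.8/895 = 0.242235
deff = V_st / V_srs = 0.156078/0.242235 = 0.6443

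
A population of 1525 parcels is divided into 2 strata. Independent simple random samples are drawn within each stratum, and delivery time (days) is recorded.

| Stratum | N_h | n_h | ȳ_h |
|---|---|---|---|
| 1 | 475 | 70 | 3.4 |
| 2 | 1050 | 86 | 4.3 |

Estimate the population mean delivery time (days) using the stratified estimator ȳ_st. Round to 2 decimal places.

N = Σ N_h = 1525. Stratum weights W_h = N_h/N.
ȳ_st = (475·3.4 + 1050·4.3) / 1525 = 4.0197

ȳ_st ≈ 4.02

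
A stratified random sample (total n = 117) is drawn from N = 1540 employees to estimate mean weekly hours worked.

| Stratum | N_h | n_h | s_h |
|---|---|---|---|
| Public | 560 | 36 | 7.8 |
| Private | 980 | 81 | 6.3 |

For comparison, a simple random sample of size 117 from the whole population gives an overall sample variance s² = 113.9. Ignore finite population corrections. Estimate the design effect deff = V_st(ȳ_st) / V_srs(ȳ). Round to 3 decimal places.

V̂(ȳ_st) = Σ W_h² s_h²/n_h, with W_h = N_h/N and N = 1540:
  stratum Public: (560/1540)²·7.8²/36 = 0.223471
  stratum Private: (980/1540)²·6.3²/81 = 0.19843
V_st = 0.421901
V_srs = s²/n = 113.9/117 = 0.973504
deff = V_st / V_srs = 0.421901/0.973504 = 0.4334

deff ≈ 0.433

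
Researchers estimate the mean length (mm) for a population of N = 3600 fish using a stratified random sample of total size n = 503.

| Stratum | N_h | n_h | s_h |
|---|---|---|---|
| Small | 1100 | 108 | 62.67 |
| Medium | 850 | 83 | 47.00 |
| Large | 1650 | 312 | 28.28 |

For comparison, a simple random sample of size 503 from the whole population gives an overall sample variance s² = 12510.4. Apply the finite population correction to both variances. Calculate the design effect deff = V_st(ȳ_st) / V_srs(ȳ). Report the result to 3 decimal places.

V̂(ȳ_st) = Σ W_h² (1 − n_h/N_h) s_h²/n_h, with W_h = N_h/N and N = 3600:
  stratum Small: (1100/3600)²·(1 − 108/1100)·62.67²/108 = 3.06193
  stratum Medium: (850/3600)²·(1 − 83/850)·47.00²/83 = 1.33883
  stratum Large: (1650/3600)²·(1 − 312/1650)·28.28²/312 = 0.436656
V_st = 4.83742
V_srs = (1 − 503/3600)·12510.4/503 = 21.3965
deff = V_st / V_srs = 4.83742/21.3965 = 0.2261

deff ≈ 0.226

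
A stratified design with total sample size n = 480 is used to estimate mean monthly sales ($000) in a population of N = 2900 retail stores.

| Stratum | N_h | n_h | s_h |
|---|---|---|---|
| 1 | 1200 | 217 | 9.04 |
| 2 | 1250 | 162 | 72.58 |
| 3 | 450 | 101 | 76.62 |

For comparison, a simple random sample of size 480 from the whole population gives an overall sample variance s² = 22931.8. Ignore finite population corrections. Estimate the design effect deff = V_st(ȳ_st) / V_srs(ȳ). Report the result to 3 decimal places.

deff ≈ 0.157

V̂(ȳ_st) = Σ W_h² s_h²/n_h, with W_h = N_h/N and N = 2900:
  stratum 1: (1200/2900)²·9.04²/217 = 0.0644828
  stratum 2: (1250/2900)²·72.58²/162 = 6.04147
  stratum 3: (450/2900)²·76.62²/101 = 1.39956
V_st = 7.50552
V_srs = s²/n = 22931.8/480 = 47.7746
deff = V_st / V_srs = 7.50552/47.7746 = 0.1571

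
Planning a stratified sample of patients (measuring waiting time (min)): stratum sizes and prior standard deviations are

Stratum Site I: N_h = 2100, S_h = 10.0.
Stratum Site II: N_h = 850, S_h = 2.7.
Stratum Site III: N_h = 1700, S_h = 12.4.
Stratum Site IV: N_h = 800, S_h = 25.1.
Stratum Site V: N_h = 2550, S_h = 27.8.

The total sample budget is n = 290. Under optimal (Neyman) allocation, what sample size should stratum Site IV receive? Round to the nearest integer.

43

Neyman allocation: n_h = n · N_h S_h / Σ N_i S_i, with n = 290.
  stratum Site I: N_h·S_h = 2100·10.0 = 21000.00
  stratum Site II: N_h·S_h = 850·2.7 = 2295.00
  stratum Site III: N_h·S_h = 1700·12.4 = 21080.00
  stratum Site IV: N_h·S_h = 800·25.1 = 20080.00
  stratum Site V: N_h·S_h = 2550·27.8 = 70890.00
Σ N_h S_h = 135345.00
n for stratum Site IV = 290·20080.00/135345.00 = 43.025 → 43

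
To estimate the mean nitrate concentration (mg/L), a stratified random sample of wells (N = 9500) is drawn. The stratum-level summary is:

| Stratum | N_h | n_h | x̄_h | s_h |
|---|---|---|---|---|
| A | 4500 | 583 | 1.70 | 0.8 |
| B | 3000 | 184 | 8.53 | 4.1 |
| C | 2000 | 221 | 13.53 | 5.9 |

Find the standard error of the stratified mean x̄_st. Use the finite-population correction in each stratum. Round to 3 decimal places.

SE(x̄_st) ≈ 0.122

V̂(x̄_st) = Σ W_h² (1 − n_h/N_h) s_h²/n_h, with W_h = N_h/N and N = 9500:
  stratum A: (4500/9500)²·(1 − 583/4500)·0.8²/583 = 0.000214403
  stratum B: (3000/9500)²·(1 − 184/3000)·4.1²/184 = 0.00855178
  stratum C: (2000/9500)²·(1 − 221/2000)·5.9²/221 = 0.0062097
V̂(x̄_st) = 0.0149759
SE(x̄_st) = √0.0149759 = 0.122376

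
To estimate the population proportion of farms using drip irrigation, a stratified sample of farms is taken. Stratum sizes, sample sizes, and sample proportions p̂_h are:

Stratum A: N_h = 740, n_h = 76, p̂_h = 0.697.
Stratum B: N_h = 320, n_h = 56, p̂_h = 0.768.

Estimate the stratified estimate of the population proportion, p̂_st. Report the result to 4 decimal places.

N = 1060; stratum weights W_h = N_h/N.
p̂_st = Σ W_h p̂_h = (740·0.697 + 320·0.768)/1060 = 0.71843

p̂_st ≈ 0.7184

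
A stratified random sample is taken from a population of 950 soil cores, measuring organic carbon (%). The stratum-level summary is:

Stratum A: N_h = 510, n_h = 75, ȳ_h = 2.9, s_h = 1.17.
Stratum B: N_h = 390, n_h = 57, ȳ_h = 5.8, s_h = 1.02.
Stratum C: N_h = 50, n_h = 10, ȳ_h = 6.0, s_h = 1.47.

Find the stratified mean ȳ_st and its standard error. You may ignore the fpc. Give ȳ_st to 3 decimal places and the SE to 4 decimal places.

ȳ_st ≈ 4.254, SE ≈ 0.0945

ȳ_st = Σ W_h ȳ_h = (510·2.9 + 390·5.8 + 50·6.0)/950 = 4.25368
V̂(ȳ_st) = Σ W_h² s_h²/n_h, with W_h = N_h/N and N = 950:
  stratum A: (510/950)²·1.17²/75 = 0.00526022
  stratum B: (390/950)²·1.02²/57 = 0.00307615
  stratum C: (50/950)²·1.47²/10 = 0.000598587
V̂(ȳ_st) = 0.00893495
SE(ȳ_st) = √0.00893495 = 0.0945249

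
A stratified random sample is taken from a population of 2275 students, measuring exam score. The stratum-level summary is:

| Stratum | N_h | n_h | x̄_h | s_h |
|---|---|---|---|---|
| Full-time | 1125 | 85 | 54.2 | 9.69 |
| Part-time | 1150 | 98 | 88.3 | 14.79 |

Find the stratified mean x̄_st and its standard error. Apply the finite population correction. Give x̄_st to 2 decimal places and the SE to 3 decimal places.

x̄_st ≈ 71.44, SE ≈ 0.878

x̄_st = Σ W_h x̄_h = (1125·54.2 + 1150·88.3)/2275 = 71.43736
V̂(x̄_st) = Σ W_h² (1 − n_h/N_h) s_h²/n_h, with W_h = N_h/N and N = 2275:
  stratum Full-time: (1125/2275)²·(1 − 85/1125)·9.69²/85 = 0.249719
  stratum Part-time: (1150/2275)²·(1 − 98/1150)·14.79²/98 = 0.521748
V̂(x̄_st) = 0.771467
SE(x̄_st) = √0.771467 = 0.878332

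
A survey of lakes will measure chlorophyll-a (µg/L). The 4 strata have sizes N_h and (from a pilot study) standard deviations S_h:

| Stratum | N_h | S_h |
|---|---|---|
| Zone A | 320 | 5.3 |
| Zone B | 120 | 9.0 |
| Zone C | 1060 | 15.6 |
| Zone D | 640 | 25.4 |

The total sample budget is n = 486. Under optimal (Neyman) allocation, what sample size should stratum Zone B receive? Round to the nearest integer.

15

Neyman allocation: n_h = n · N_h S_h / Σ N_i S_i, with n = 486.
  stratum Zone A: N_h·S_h = 320·5.3 = 1696.00
  stratum Zone B: N_h·S_h = 120·9.0 = 1080.00
  stratum Zone C: N_h·S_h = 1060·15.6 = 16536.00
  stratum Zone D: N_h·S_h = 640·25.4 = 16256.00
Σ N_h S_h = 35568.00
n for stratum Zone B = 486·1080.00/35568.00 = 14.757 → 15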